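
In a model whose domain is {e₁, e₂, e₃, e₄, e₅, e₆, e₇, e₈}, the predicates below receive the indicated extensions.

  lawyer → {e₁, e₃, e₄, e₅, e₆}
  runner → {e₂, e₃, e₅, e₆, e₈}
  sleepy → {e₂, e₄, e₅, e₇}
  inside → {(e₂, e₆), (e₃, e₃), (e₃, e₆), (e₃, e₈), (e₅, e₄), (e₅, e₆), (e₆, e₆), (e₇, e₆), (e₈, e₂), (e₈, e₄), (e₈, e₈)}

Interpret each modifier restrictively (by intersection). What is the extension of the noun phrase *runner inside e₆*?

{e₂, e₃, e₅, e₆}

⟦inside e₆⟧ = {x : ⟨x, e₆⟩ ∈ ⟦inside⟧} = {e₂, e₃, e₅, e₆, e₇}
⟦runner⟧ = {e₂, e₃, e₅, e₆, e₈}
… ∩ ⟦inside e₆⟧ = {e₂, e₃, e₅, e₆, e₈} ∩ {e₂, e₃, e₅, e₆, e₇} = {e₂, e₃, e₅, e₆}
So ⟦runner inside e₆⟧ = {e₂, e₃, e₅, e₆}.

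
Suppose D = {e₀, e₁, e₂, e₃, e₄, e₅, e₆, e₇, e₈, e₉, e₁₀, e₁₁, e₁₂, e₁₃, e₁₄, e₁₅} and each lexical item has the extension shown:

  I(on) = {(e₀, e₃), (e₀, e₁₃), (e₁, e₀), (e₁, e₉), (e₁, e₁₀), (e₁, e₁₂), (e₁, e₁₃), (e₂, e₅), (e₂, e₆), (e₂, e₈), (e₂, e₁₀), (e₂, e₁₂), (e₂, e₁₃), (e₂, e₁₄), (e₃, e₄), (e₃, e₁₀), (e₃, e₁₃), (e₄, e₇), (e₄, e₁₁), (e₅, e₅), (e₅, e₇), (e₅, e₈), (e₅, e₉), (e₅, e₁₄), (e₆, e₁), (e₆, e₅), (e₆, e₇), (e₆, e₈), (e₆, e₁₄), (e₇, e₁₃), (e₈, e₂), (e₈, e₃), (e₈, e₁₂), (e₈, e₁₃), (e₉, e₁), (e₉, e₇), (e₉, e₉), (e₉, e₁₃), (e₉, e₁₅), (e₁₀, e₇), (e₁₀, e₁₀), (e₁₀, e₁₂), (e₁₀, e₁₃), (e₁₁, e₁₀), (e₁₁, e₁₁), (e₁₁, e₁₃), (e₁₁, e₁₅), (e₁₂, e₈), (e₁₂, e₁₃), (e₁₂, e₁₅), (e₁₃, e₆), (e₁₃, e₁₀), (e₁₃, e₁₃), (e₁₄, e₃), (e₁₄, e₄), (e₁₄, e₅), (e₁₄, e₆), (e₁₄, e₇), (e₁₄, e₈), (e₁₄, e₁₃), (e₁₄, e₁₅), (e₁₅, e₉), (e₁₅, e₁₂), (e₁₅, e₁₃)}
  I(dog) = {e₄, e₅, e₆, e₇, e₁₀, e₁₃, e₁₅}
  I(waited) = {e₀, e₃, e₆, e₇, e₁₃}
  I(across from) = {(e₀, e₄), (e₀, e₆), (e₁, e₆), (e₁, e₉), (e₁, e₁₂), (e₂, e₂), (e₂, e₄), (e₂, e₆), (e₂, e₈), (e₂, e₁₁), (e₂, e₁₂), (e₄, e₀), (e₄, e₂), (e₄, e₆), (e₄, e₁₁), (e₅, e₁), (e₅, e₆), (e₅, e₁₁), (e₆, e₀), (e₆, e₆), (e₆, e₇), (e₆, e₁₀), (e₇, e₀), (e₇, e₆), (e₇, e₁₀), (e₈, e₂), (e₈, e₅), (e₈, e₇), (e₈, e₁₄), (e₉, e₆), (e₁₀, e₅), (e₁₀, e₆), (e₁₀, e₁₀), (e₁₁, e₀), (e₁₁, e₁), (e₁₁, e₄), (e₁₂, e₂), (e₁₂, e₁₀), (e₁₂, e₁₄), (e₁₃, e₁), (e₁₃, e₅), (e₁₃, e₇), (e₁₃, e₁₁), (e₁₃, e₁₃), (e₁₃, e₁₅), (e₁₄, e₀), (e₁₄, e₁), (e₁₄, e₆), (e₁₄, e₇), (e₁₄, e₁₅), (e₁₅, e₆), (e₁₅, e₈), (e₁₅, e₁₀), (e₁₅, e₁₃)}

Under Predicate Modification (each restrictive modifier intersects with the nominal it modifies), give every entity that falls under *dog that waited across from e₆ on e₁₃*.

⟦that waited⟧ = ⟦waited⟧ = {e₀, e₃, e₆, e₇, e₁₃}
⟦across from e₆⟧ = {x : ⟨x, e₆⟩ ∈ ⟦across from⟧} = {e₀, e₁, e₂, e₄, e₅, e₆, e₇, e₉, e₁₀, e₁₄, e₁₅}
⟦on e₁₃⟧ = {x : ⟨x, e₁₃⟩ ∈ ⟦on⟧} = {e₀, e₁, e₂, e₃, e₇, e₈, e₉, e₁₀, e₁₁, e₁₂, e₁₃, e₁₄, e₁₅}
⟦dog⟧ = {e₄, e₅, e₆, e₇, e₁₀, e₁₃, e₁₅}
… ∩ ⟦that waited⟧ = {e₄, e₅, e₆, e₇, e₁₀, e₁₃, e₁₅} ∩ {e₀, e₃, e₆, e₇, e₁₃} = {e₆, e₇, e₁₃}
… ∩ ⟦across from e₆⟧ = {e₆, e₇, e₁₃} ∩ {e₀, e₁, e₂, e₄, e₅, e₆, e₇, e₉, e₁₀, e₁₄, e₁₅} = {e₆, e₇}
… ∩ ⟦on e₁₃⟧ = {e₆, e₇} ∩ {e₀, e₁, e₂, e₃, e₇, e₈, e₉, e₁₀, e₁₁, e₁₂, e₁₃, e₁₄, e₁₅} = {e₇}
So ⟦dog that waited across from e₆ on e₁₃⟧ = {e₇}.

{e₇}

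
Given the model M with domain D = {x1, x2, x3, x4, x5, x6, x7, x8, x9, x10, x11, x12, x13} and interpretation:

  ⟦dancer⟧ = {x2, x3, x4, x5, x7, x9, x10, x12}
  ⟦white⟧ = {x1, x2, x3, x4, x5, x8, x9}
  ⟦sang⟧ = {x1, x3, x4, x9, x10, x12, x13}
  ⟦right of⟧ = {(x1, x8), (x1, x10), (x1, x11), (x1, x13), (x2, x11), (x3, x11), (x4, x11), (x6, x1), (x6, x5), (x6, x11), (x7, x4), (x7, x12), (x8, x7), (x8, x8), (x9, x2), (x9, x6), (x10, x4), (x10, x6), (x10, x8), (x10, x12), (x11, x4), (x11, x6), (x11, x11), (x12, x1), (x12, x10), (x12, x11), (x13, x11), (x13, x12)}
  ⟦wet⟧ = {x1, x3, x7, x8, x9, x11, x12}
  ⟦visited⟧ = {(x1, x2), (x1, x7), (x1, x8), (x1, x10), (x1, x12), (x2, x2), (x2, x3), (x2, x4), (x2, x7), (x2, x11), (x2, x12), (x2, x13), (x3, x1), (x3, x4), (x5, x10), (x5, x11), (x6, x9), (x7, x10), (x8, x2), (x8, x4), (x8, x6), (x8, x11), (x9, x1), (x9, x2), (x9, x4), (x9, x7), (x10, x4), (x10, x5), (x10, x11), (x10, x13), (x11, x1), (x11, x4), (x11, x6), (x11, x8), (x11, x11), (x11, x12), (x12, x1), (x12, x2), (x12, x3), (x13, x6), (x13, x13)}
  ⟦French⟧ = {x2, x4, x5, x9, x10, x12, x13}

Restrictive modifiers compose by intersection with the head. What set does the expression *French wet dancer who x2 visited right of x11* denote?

⟦who x2 visited⟧ = {x : ⟨x2, x⟩ ∈ ⟦visited⟧} = {x2, x3, x4, x7, x11, x12, x13}
⟦right of x11⟧ = {x : ⟨x, x11⟩ ∈ ⟦right of⟧} = {x1, x2, x3, x4, x6, x11, x12, x13}
⟦dancer⟧ = {x2, x3, x4, x5, x7, x9, x10, x12}
… ∩ ⟦who x2 visited⟧ = {x2, x3, x4, x5, x7, x9, x10, x12} ∩ {x2, x3, x4, x7, x11, x12, x13} = {x2, x3, x4, x7, x12}
… ∩ ⟦right of x11⟧ = {x2, x3, x4, x7, x12} ∩ {x1, x2, x3, x4, x6, x11, x12, x13} = {x2, x3, x4, x12}
… ∩ ⟦French⟧ = {x2, x3, x4, x12} ∩ {x2, x4, x5, x9, x10, x12, x13} = {x2, x4, x12}
… ∩ ⟦wet⟧ = {x2, x4, x12} ∩ {x1, x3, x7, x8, x9, x11, x12} = {x12}
So ⟦French wet dancer who x2 visited right of x11⟧ = {x12}.

{x12}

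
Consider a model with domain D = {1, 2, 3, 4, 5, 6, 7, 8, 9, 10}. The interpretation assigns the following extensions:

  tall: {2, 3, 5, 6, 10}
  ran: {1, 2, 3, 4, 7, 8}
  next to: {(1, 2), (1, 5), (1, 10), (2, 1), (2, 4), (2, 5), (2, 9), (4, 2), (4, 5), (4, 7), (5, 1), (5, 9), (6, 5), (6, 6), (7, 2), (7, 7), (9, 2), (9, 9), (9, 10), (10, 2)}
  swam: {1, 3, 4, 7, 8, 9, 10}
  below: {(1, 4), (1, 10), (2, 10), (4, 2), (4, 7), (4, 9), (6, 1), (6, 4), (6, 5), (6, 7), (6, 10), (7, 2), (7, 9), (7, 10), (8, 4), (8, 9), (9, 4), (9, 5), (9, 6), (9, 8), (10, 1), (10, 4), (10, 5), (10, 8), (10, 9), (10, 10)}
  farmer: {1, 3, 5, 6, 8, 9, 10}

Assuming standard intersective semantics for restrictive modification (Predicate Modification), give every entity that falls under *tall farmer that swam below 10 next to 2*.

{10}

⟦that swam⟧ = ⟦swam⟧ = {1, 3, 4, 7, 8, 9, 10}
⟦below 10⟧ = {x : ⟨x, 10⟩ ∈ ⟦below⟧} = {1, 2, 6, 7, 10}
⟦next to 2⟧ = {x : ⟨x, 2⟩ ∈ ⟦next to⟧} = {1, 4, 7, 9, 10}
⟦farmer⟧ = {1, 3, 5, 6, 8, 9, 10}
… ∩ ⟦that swam⟧ = {1, 3, 5, 6, 8, 9, 10} ∩ {1, 3, 4, 7, 8, 9, 10} = {1, 3, 8, 9, 10}
… ∩ ⟦below 10⟧ = {1, 3, 8, 9, 10} ∩ {1, 2, 6, 7, 10} = {1, 10}
… ∩ ⟦next to 2⟧ = {1, 10} ∩ {1, 4, 7, 9, 10} = {1, 10}
… ∩ ⟦tall⟧ = {1, 10} ∩ {2, 3, 5, 6, 10} = {10}
So ⟦tall farmer that swam below 10 next to 2⟧ = {10}.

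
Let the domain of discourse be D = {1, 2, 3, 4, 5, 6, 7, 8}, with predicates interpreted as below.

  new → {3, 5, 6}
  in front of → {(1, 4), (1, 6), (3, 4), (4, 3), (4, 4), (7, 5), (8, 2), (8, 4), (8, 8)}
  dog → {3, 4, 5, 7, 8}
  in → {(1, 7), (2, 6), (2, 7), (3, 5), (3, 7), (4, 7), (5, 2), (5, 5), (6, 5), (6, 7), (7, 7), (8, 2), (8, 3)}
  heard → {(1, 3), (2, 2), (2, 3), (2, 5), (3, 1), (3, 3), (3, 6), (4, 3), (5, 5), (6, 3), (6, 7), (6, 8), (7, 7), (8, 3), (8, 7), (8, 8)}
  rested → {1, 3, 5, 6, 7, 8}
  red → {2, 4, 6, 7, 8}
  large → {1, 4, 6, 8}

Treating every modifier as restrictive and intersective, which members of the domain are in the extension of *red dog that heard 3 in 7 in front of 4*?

⟦that heard 3⟧ = {x : ⟨x, 3⟩ ∈ ⟦heard⟧} = {1, 2, 3, 4, 6, 8}
⟦in 7⟧ = {x : ⟨x, 7⟩ ∈ ⟦in⟧} = {1, 2, 3, 4, 6, 7}
⟦in front of 4⟧ = {x : ⟨x, 4⟩ ∈ ⟦in front of⟧} = {1, 3, 4, 8}
⟦dog⟧ = {3, 4, 5, 7, 8}
… ∩ ⟦that heard 3⟧ = {3, 4, 5, 7, 8} ∩ {1, 2, 3, 4, 6, 8} = {3, 4, 8}
… ∩ ⟦in 7⟧ = {3, 4, 8} ∩ {1, 2, 3, 4, 6, 7} = {3, 4}
… ∩ ⟦in front of 4⟧ = {3, 4} ∩ {1, 3, 4, 8} = {3, 4}
… ∩ ⟦red⟧ = {3, 4} ∩ {2, 4, 6, 7, 8} = {4}
So ⟦red dog that heard 3 in 7 in front of 4⟧ = {4}.

{4}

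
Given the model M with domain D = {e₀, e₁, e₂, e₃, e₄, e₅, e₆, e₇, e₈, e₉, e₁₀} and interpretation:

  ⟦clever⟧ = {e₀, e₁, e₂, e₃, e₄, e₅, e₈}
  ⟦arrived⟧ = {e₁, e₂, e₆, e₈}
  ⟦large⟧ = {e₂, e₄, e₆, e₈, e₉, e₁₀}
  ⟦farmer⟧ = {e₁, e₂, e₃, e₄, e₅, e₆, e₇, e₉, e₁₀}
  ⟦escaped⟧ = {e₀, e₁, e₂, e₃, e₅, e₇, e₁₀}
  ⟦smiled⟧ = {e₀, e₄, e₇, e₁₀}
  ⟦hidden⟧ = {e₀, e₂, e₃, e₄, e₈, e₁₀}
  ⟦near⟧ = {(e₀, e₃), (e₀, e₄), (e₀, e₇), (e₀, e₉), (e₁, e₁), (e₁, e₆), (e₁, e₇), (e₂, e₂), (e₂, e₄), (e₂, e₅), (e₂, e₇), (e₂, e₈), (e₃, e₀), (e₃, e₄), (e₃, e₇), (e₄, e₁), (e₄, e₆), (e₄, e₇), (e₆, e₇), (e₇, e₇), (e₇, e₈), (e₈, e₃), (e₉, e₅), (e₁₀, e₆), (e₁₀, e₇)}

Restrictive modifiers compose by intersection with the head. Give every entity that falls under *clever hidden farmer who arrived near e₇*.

{e₂}

⟦who arrived⟧ = ⟦arrived⟧ = {e₁, e₂, e₆, e₈}
⟦near e₇⟧ = {x : ⟨x, e₇⟩ ∈ ⟦near⟧} = {e₀, e₁, e₂, e₃, e₄, e₆, e₇, e₁₀}
⟦farmer⟧ = {e₁, e₂, e₃, e₄, e₅, e₆, e₇, e₉, e₁₀}
… ∩ ⟦who arrived⟧ = {e₁, e₂, e₃, e₄, e₅, e₆, e₇, e₉, e₁₀} ∩ {e₁, e₂, e₆, e₈} = {e₁, e₂, e₆}
… ∩ ⟦near e₇⟧ = {e₁, e₂, e₆} ∩ {e₀, e₁, e₂, e₃, e₄, e₆, e₇, e₁₀} = {e₁, e₂, e₆}
… ∩ ⟦clever⟧ = {e₁, e₂, e₆} ∩ {e₀, e₁, e₂, e₃, e₄, e₅, e₈} = {e₁, e₂}
… ∩ ⟦hidden⟧ = {e₁, e₂} ∩ {e₀, e₂, e₃, e₄, e₈, e₁₀} = {e₂}
So ⟦clever hidden farmer who arrived near e₇⟧ = {e₂}.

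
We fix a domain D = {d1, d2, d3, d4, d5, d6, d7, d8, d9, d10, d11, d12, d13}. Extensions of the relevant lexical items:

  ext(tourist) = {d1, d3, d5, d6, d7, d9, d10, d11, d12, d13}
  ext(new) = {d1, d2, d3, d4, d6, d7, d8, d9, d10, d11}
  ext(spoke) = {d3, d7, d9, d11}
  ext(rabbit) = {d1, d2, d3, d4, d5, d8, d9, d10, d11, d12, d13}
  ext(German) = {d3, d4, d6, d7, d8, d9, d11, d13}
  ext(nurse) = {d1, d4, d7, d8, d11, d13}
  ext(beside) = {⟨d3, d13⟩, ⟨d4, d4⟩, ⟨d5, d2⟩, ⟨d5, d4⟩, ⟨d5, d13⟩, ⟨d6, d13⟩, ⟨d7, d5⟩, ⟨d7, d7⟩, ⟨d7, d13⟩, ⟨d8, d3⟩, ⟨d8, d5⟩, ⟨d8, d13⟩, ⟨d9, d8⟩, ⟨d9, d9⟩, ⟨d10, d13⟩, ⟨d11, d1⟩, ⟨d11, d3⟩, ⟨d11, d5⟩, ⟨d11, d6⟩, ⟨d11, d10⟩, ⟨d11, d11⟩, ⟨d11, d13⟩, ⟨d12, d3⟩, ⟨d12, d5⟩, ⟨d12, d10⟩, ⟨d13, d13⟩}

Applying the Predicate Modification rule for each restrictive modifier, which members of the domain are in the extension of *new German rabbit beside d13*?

⟦beside d13⟧ = {x : ⟨x, d13⟩ ∈ ⟦beside⟧} = {d3, d5, d6, d7, d8, d10, d11, d13}
⟦rabbit⟧ = {d1, d2, d3, d4, d5, d8, d9, d10, d11, d12, d13}
… ∩ ⟦beside d13⟧ = {d1, d2, d3, d4, d5, d8, d9, d10, d11, d12, d13} ∩ {d3, d5, d6, d7, d8, d10, d11, d13} = {d3, d5, d8, d10, d11, d13}
… ∩ ⟦new⟧ = {d3, d5, d8, d10, d11, d13} ∩ {d1, d2, d3, d4, d6, d7, d8, d9, d10, d11} = {d3, d8, d10, d11}
… ∩ ⟦German⟧ = {d3, d8, d10, d11} ∩ {d3, d4, d6, d7, d8, d9, d11, d13} = {d3, d8, d11}
So ⟦new German rabbit beside d13⟧ = {d3, d8, d11}.

{d3, d8, d11}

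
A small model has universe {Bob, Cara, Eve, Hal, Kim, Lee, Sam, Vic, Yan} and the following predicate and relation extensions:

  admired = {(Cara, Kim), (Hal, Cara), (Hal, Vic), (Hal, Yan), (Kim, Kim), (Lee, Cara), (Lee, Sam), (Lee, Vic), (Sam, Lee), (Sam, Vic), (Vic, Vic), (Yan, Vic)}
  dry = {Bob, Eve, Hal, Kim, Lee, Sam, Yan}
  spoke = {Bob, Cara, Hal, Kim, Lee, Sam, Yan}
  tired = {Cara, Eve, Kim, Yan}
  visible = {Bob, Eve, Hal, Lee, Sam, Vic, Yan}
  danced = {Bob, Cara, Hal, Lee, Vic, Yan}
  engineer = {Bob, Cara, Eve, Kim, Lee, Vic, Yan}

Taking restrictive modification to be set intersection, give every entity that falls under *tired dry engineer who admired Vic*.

{Yan}

⟦who admired Vic⟧ = {x : ⟨x, Vic⟩ ∈ ⟦admired⟧} = {Hal, Lee, Sam, Vic, Yan}
⟦engineer⟧ = {Bob, Cara, Eve, Kim, Lee, Vic, Yan}
… ∩ ⟦who admired Vic⟧ = {Bob, Cara, Eve, Kim, Lee, Vic, Yan} ∩ {Hal, Lee, Sam, Vic, Yan} = {Lee, Vic, Yan}
… ∩ ⟦tired⟧ = {Lee, Vic, Yan} ∩ {Cara, Eve, Kim, Yan} = {Yan}
… ∩ ⟦dry⟧ = {Yan} ∩ {Bob, Eve, Hal, Kim, Lee, Sam, Yan} = {Yan}
So ⟦tired dry engineer who admired Vic⟧ = {Yan}.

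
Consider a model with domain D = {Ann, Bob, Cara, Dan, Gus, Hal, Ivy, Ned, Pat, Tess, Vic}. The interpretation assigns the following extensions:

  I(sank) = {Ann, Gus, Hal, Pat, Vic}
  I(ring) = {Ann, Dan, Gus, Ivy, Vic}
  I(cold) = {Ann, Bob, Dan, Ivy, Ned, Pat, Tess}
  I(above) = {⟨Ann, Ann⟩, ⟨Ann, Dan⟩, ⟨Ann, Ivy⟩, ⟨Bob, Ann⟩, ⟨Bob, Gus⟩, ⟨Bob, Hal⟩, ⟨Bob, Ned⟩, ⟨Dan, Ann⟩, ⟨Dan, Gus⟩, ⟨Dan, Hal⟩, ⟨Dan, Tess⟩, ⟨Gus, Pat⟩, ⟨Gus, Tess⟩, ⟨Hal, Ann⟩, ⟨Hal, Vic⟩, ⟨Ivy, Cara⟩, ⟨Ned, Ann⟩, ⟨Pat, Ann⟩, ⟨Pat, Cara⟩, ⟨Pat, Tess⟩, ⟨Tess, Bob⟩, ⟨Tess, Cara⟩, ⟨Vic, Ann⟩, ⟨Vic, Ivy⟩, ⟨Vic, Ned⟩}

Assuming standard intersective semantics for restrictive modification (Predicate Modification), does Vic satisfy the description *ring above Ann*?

yes

⟦above Ann⟧ = {x : ⟨x, Ann⟩ ∈ ⟦above⟧} = {Ann, Bob, Dan, Hal, Ned, Pat, Vic}
⟦ring⟧ = {Ann, Dan, Gus, Ivy, Vic}
… ∩ ⟦above Ann⟧ = {Ann, Dan, Gus, Ivy, Vic} ∩ {Ann, Bob, Dan, Hal, Ned, Pat, Vic} = {Ann, Dan, Vic}
⟦ring above Ann⟧ = {Ann, Dan, Vic}; Vic ∈ this set.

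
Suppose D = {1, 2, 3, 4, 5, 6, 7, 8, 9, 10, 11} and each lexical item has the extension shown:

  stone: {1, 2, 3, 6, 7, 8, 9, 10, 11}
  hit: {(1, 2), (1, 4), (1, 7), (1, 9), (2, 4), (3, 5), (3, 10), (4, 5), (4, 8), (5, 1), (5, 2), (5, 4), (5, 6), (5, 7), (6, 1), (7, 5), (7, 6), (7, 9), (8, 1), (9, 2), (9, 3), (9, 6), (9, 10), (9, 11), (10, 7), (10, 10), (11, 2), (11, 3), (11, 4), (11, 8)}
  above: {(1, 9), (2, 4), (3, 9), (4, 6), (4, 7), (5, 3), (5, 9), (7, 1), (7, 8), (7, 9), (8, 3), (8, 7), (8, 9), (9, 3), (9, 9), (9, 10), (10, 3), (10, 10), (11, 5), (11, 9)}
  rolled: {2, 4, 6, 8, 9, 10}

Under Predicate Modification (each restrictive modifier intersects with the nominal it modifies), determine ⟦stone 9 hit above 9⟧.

⟦9 hit⟧ = {x : ⟨9, x⟩ ∈ ⟦hit⟧} = {2, 3, 6, 10, 11}
⟦above 9⟧ = {x : ⟨x, 9⟩ ∈ ⟦above⟧} = {1, 3, 5, 7, 8, 9, 11}
⟦stone⟧ = {1, 2, 3, 6, 7, 8, 9, 10, 11}
… ∩ ⟦9 hit⟧ = {1, 2, 3, 6, 7, 8, 9, 10, 11} ∩ {2, 3, 6, 10, 11} = {2, 3, 6, 10, 11}
… ∩ ⟦above 9⟧ = {2, 3, 6, 10, 11} ∩ {1, 3, 5, 7, 8, 9, 11} = {3, 11}
So ⟦stone 9 hit above 9⟧ = {3, 11}.

{3, 11}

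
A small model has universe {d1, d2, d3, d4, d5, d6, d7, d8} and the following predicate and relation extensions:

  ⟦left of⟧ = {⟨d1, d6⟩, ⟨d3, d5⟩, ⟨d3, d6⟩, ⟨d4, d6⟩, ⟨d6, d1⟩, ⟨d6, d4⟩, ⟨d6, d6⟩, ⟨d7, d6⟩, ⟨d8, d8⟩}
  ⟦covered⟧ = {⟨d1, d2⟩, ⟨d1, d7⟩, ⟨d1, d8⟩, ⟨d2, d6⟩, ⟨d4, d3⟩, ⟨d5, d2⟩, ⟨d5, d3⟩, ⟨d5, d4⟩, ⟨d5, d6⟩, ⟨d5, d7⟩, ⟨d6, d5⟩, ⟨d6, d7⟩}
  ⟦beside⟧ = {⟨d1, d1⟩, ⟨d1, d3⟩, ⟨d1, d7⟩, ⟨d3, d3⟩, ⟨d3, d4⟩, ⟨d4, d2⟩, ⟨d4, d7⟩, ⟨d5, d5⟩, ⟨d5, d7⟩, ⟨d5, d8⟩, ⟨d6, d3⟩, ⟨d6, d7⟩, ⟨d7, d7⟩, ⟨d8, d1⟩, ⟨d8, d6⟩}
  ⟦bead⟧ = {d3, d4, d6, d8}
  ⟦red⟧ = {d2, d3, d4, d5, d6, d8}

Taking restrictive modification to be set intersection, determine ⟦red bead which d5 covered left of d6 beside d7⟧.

⟦which d5 covered⟧ = {x : ⟨d5, x⟩ ∈ ⟦covered⟧} = {d2, d3, d4, d6, d7}
⟦left of d6⟧ = {x : ⟨x, d6⟩ ∈ ⟦left of⟧} = {d1, d3, d4, d6, d7}
⟦beside d7⟧ = {x : ⟨x, d7⟩ ∈ ⟦beside⟧} = {d1, d4, d5, d6, d7}
⟦bead⟧ = {d3, d4, d6, d8}
… ∩ ⟦which d5 covered⟧ = {d3, d4, d6, d8} ∩ {d2, d3, d4, d6, d7} = {d3, d4, d6}
… ∩ ⟦left of d6⟧ = {d3, d4, d6} ∩ {d1, d3, d4, d6, d7} = {d3, d4, d6}
… ∩ ⟦beside d7⟧ = {d3, d4, d6} ∩ {d1, d4, d5, d6, d7} = {d4, d6}
… ∩ ⟦red⟧ = {d4, d6} ∩ {d2, d3, d4, d5, d6, d8} = {d4, d6}
So ⟦red bead which d5 covered left of d6 beside d7⟧ = {d4, d6}.

{d4, d6}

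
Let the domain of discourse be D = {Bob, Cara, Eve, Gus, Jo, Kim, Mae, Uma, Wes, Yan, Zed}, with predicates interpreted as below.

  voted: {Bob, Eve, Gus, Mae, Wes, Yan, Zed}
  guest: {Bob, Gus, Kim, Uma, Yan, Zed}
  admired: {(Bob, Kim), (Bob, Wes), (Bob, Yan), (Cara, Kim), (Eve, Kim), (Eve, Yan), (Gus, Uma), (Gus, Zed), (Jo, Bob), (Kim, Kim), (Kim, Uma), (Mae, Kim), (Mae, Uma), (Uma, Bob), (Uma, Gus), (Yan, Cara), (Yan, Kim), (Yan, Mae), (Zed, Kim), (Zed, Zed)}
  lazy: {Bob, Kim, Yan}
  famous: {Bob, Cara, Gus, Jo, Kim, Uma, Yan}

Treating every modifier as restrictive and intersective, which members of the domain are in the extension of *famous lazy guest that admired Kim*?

⟦that admired Kim⟧ = {x : ⟨x, Kim⟩ ∈ ⟦admired⟧} = {Bob, Cara, Eve, Kim, Mae, Yan, Zed}
⟦guest⟧ = {Bob, Gus, Kim, Uma, Yan, Zed}
… ∩ ⟦that admired Kim⟧ = {Bob, Gus, Kim, Uma, Yan, Zed} ∩ {Bob, Cara, Eve, Kim, Mae, Yan, Zed} = {Bob, Kim, Yan, Zed}
… ∩ ⟦famous⟧ = {Bob, Kim, Yan, Zed} ∩ {Bob, Cara, Gus, Jo, Kim, Uma, Yan} = {Bob, Kim, Yan}
… ∩ ⟦lazy⟧ = {Bob, Kim, Yan} ∩ {Bob, Kim, Yan} = {Bob, Kim, Yan}
So ⟦famous lazy guest that admired Kim⟧ = {Bob, Kim, Yan}.

{Bob, Kim, Yan}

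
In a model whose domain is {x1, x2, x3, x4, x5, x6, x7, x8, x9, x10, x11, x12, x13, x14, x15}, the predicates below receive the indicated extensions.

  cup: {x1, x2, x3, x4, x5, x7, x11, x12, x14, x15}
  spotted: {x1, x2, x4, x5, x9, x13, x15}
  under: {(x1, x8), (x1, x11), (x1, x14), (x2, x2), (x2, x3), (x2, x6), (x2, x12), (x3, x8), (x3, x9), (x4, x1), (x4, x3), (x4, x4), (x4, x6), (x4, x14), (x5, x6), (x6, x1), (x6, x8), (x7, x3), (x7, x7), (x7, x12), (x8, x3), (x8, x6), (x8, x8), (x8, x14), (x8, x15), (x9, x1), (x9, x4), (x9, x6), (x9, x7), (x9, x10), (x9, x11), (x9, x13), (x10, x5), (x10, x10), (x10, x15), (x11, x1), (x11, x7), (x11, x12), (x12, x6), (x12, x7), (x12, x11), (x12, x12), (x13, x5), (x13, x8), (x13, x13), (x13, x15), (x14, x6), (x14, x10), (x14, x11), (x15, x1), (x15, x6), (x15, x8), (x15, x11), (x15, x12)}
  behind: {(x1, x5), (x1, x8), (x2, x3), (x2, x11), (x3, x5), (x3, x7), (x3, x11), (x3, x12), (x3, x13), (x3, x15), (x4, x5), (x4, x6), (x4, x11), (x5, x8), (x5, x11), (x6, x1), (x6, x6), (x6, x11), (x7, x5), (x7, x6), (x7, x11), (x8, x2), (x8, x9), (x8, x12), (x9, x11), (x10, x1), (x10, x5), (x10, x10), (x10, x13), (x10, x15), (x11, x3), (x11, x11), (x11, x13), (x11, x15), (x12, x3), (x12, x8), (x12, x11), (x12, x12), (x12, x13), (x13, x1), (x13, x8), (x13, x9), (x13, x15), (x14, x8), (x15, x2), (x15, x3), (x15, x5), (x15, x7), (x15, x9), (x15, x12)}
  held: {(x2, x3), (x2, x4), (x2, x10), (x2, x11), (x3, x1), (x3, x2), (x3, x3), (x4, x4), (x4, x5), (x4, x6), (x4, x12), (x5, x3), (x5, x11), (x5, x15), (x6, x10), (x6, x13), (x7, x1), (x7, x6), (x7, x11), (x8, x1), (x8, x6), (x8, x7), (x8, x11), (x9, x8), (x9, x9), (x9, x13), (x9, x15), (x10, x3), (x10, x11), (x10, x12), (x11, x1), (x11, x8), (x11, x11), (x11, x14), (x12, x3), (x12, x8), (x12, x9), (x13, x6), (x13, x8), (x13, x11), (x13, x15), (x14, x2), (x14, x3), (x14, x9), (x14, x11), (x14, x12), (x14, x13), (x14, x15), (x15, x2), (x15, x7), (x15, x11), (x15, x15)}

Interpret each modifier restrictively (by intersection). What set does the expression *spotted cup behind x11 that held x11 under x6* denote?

⟦behind x11⟧ = {x : ⟨x, x11⟩ ∈ ⟦behind⟧} = {x2, x3, x4, x5, x6, x7, x9, x11, x12}
⟦that held x11⟧ = {x : ⟨x, x11⟩ ∈ ⟦held⟧} = {x2, x5, x7, x8, x10, x11, x13, x14, x15}
⟦under x6⟧ = {x : ⟨x, x6⟩ ∈ ⟦under⟧} = {x2, x4, x5, x8, x9, x12, x14, x15}
⟦cup⟧ = {x1, x2, x3, x4, x5, x7, x11, x12, x14, x15}
… ∩ ⟦behind x11⟧ = {x1, x2, x3, x4, x5, x7, x11, x12, x14, x15} ∩ {x2, x3, x4, x5, x6, x7, x9, x11, x12} = {x2, x3, x4, x5, x7, x11, x12}
… ∩ ⟦that held x11⟧ = {x2, x3, x4, x5, x7, x11, x12} ∩ {x2, x5, x7, x8, x10, x11, x13, x14, x15} = {x2, x5, x7, x11}
… ∩ ⟦under x6⟧ = {x2, x5, x7, x11} ∩ {x2, x4, x5, x8, x9, x12, x14, x15} = {x2, x5}
… ∩ ⟦spotted⟧ = {x2, x5} ∩ {x1, x2, x4, x5, x9, x13, x15} = {x2, x5}
So ⟦spotted cup behind x11 that held x11 under x6⟧ = {x2, x5}.

{x2, x5}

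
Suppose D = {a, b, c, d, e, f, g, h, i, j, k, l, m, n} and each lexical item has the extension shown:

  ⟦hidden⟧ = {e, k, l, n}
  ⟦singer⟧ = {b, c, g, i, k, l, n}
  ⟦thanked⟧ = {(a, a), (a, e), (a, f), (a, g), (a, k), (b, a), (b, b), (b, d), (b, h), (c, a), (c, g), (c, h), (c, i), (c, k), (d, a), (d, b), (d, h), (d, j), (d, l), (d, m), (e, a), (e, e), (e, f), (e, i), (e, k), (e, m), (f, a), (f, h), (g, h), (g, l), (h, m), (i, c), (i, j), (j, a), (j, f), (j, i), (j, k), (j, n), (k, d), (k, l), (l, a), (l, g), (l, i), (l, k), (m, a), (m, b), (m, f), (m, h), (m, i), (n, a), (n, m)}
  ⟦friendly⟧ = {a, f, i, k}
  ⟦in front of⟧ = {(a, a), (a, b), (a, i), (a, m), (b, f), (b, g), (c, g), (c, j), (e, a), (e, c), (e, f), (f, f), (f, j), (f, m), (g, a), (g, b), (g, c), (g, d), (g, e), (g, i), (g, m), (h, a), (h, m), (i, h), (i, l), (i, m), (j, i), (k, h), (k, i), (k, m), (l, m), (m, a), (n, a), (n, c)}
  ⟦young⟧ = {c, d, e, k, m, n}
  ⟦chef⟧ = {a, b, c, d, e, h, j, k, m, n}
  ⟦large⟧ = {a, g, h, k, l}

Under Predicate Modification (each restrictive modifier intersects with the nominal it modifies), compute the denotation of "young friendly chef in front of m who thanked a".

{}

⟦in front of m⟧ = {x : ⟨x, m⟩ ∈ ⟦in front of⟧} = {a, f, g, h, i, k, l}
⟦who thanked a⟧ = {x : ⟨x, a⟩ ∈ ⟦thanked⟧} = {a, b, c, d, e, f, j, l, m, n}
⟦chef⟧ = {a, b, c, d, e, h, j, k, m, n}
… ∩ ⟦in front of m⟧ = {a, b, c, d, e, h, j, k, m, n} ∩ {a, f, g, h, i, k, l} = {a, h, k}
… ∩ ⟦who thanked a⟧ = {a, h, k} ∩ {a, b, c, d, e, f, j, l, m, n} = {a}
… ∩ ⟦young⟧ = {a} ∩ {c, d, e, k, m, n} = ∅
… ∩ ⟦friendly⟧ = ∅ ∩ {a, f, i, k} = ∅
So ⟦young friendly chef in front of m who thanked a⟧ = {}.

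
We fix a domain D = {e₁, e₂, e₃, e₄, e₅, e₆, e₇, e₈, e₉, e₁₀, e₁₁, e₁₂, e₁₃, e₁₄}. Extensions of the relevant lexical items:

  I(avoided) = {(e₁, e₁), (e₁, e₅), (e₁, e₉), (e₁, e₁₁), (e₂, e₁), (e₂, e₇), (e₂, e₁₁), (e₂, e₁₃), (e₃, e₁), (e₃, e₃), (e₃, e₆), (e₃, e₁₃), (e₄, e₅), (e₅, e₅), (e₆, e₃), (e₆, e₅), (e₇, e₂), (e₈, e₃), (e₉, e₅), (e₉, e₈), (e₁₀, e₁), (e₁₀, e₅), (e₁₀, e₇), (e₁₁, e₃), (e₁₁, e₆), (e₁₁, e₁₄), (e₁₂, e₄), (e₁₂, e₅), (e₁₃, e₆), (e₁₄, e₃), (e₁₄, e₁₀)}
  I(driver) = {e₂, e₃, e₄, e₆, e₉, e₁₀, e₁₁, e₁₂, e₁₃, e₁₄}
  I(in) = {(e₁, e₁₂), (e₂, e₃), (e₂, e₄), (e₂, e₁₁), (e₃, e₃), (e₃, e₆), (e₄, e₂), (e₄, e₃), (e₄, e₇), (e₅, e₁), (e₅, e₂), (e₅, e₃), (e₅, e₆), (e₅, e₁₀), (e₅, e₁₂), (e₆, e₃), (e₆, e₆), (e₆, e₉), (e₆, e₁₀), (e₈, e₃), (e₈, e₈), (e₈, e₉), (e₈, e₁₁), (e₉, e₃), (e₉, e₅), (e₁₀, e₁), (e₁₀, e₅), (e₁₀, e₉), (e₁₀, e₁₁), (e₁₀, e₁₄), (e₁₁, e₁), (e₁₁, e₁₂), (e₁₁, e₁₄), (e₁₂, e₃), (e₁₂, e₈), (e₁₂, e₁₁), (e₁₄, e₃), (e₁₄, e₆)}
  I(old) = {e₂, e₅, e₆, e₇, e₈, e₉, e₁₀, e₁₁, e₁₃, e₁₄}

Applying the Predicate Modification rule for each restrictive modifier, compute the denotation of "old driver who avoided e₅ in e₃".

⟦who avoided e₅⟧ = {x : ⟨x, e₅⟩ ∈ ⟦avoided⟧} = {e₁, e₄, e₅, e₆, e₉, e₁₀, e₁₂}
⟦in e₃⟧ = {x : ⟨x, e₃⟩ ∈ ⟦in⟧} = {e₂, e₃, e₄, e₅, e₆, e₈, e₉, e₁₂, e₁₄}
⟦driver⟧ = {e₂, e₃, e₄, e₆, e₉, e₁₀, e₁₁, e₁₂, e₁₃, e₁₄}
… ∩ ⟦who avoided e₅⟧ = {e₂, e₃, e₄, e₆, e₉, e₁₀, e₁₁, e₁₂, e₁₃, e₁₄} ∩ {e₁, e₄, e₅, e₆, e₉, e₁₀, e₁₂} = {e₄, e₆, e₉, e₁₀, e₁₂}
… ∩ ⟦in e₃⟧ = {e₄, e₆, e₉, e₁₀, e₁₂} ∩ {e₂, e₃, e₄, e₅, e₆, e₈, e₉, e₁₂, e₁₄} = {e₄, e₆, e₉, e₁₂}
… ∩ ⟦old⟧ = {e₄, e₆, e₉, e₁₂} ∩ {e₂, e₅, e₆, e₇, e₈, e₉, e₁₀, e₁₁, e₁₃, e₁₄} = {e₆, e₉}
So ⟦old driver who avoided e₅ in e₃⟧ = {e₆, e₉}.

{e₆, e₉}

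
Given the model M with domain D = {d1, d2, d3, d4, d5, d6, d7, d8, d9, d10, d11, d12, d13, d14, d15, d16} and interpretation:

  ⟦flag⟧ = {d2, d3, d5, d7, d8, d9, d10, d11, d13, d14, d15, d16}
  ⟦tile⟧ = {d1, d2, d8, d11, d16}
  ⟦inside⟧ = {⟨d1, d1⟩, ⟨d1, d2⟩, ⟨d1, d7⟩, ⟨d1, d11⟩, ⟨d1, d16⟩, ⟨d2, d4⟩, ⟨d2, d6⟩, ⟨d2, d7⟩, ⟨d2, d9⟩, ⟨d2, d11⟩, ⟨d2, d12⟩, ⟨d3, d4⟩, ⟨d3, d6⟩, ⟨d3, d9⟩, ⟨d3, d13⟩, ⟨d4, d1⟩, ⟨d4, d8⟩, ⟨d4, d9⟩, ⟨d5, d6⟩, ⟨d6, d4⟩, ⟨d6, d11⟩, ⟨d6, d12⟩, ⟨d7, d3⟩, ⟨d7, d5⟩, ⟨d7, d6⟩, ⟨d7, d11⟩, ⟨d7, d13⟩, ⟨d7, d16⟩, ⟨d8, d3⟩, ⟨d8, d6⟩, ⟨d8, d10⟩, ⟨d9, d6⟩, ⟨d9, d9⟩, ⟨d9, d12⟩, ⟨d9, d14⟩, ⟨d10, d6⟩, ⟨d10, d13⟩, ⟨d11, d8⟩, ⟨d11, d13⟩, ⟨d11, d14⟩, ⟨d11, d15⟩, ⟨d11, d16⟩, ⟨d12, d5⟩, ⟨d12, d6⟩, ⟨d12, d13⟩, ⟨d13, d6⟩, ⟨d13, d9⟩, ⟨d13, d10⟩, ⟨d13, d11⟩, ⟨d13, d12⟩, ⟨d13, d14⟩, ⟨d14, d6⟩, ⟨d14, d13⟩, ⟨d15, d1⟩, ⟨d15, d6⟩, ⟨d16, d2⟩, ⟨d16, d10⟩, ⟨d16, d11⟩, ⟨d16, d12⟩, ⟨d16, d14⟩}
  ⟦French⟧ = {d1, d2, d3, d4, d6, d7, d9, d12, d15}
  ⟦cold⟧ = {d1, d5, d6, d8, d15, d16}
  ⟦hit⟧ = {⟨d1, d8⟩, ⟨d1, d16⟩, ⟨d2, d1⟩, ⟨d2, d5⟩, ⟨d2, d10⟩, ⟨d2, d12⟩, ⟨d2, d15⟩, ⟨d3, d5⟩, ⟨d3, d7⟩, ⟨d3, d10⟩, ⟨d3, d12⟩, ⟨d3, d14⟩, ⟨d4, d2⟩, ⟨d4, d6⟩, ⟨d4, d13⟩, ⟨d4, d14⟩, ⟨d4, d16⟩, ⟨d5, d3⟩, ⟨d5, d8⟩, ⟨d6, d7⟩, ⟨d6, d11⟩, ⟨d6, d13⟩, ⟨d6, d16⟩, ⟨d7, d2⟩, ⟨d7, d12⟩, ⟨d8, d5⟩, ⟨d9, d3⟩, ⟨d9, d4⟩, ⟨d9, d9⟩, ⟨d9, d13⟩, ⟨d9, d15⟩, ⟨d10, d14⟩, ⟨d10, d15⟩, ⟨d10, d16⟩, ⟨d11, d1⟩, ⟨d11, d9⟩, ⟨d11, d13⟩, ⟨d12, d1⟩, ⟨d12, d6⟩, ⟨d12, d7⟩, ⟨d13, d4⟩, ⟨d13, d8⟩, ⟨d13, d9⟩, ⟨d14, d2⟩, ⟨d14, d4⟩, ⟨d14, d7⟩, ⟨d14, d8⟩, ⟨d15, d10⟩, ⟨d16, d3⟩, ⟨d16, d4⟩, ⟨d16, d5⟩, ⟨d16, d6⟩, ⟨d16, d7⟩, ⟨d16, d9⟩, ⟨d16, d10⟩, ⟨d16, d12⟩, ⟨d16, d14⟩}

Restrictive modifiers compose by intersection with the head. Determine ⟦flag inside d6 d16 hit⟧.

⟦inside d6⟧ = {x : ⟨x, d6⟩ ∈ ⟦inside⟧} = {d2, d3, d5, d7, d8, d9, d10, d12, d13, d14, d15}
⟦d16 hit⟧ = {x : ⟨d16, x⟩ ∈ ⟦hit⟧} = {d3, d4, d5, d6, d7, d9, d10, d12, d14}
⟦flag⟧ = {d2, d3, d5, d7, d8, d9, d10, d11, d13, d14, d15, d16}
… ∩ ⟦inside d6⟧ = {d2, d3, d5, d7, d8, d9, d10, d11, d13, d14, d15, d16} ∩ {d2, d3, d5, d7, d8, d9, d10, d12, d13, d14, d15} = {d2, d3, d5, d7, d8, d9, d10, d13, d14, d15}
… ∩ ⟦d16 hit⟧ = {d2, d3, d5, d7, d8, d9, d10, d13, d14, d15} ∩ {d3, d4, d5, d6, d7, d9, d10, d12, d14} = {d3, d5, d7, d9, d10, d14}
So ⟦flag inside d6 d16 hit⟧ = {d3, d5, d7, d9, d10, d14}.

{d3, d5, d7, d9, d10, d14}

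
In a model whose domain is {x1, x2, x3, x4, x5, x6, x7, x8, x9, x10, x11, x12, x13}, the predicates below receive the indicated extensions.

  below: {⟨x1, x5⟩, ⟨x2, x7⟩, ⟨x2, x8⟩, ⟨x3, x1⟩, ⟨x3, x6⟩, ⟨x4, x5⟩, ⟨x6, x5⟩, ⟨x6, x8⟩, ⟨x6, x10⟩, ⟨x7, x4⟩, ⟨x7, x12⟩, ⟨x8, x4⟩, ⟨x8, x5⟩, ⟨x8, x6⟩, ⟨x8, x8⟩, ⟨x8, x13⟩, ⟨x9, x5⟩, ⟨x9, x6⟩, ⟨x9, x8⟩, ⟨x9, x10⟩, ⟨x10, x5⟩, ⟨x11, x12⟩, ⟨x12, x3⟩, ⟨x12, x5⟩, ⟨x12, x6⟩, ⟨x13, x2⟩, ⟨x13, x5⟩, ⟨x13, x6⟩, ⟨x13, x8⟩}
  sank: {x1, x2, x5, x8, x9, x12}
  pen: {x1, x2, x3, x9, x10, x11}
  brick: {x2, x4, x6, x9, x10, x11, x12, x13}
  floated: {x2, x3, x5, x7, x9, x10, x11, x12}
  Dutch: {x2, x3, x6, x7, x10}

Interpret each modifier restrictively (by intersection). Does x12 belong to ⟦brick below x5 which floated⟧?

yes

⟦below x5⟧ = {x : ⟨x, x5⟩ ∈ ⟦below⟧} = {x1, x4, x6, x8, x9, x10, x12, x13}
⟦which floated⟧ = ⟦floated⟧ = {x2, x3, x5, x7, x9, x10, x11, x12}
⟦brick⟧ = {x2, x4, x6, x9, x10, x11, x12, x13}
… ∩ ⟦below x5⟧ = {x2, x4, x6, x9, x10, x11, x12, x13} ∩ {x1, x4, x6, x8, x9, x10, x12, x13} = {x4, x6, x9, x10, x12, x13}
… ∩ ⟦which floated⟧ = {x4, x6, x9, x10, x12, x13} ∩ {x2, x3, x5, x7, x9, x10, x11, x12} = {x9, x10, x12}
⟦brick below x5 which floated⟧ = {x9, x10, x12}; x12 ∈ this set.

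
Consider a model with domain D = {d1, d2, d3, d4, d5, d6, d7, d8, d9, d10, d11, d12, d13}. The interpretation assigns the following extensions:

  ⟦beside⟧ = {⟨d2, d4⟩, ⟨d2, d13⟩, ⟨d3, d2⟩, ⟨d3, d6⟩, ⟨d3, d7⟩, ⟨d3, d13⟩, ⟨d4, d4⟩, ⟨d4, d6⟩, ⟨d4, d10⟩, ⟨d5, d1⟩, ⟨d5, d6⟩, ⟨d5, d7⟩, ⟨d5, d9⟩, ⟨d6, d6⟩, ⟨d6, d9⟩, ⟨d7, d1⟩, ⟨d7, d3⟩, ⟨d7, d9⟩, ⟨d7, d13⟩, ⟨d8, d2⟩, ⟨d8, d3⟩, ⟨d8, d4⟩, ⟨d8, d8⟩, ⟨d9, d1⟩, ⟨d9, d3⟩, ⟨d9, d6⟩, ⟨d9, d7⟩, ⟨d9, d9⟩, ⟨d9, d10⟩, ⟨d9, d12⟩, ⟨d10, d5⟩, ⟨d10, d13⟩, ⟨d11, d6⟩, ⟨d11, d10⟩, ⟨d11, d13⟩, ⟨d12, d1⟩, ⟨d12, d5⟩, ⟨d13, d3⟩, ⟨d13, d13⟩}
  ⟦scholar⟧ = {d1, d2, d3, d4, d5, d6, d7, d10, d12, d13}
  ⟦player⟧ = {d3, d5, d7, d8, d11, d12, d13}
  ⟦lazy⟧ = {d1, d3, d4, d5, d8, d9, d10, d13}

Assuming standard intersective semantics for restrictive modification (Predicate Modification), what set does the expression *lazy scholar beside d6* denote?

{d3, d4, d5}

⟦beside d6⟧ = {x : ⟨x, d6⟩ ∈ ⟦beside⟧} = {d3, d4, d5, d6, d9, d11}
⟦scholar⟧ = {d1, d2, d3, d4, d5, d6, d7, d10, d12, d13}
… ∩ ⟦beside d6⟧ = {d1, d2, d3, d4, d5, d6, d7, d10, d12, d13} ∩ {d3, d4, d5, d6, d9, d11} = {d3, d4, d5, d6}
… ∩ ⟦lazy⟧ = {d3, d4, d5, d6} ∩ {d1, d3, d4, d5, d8, d9, d10, d13} = {d3, d4, d5}
So ⟦lazy scholar beside d6⟧ = {d3, d4, d5}.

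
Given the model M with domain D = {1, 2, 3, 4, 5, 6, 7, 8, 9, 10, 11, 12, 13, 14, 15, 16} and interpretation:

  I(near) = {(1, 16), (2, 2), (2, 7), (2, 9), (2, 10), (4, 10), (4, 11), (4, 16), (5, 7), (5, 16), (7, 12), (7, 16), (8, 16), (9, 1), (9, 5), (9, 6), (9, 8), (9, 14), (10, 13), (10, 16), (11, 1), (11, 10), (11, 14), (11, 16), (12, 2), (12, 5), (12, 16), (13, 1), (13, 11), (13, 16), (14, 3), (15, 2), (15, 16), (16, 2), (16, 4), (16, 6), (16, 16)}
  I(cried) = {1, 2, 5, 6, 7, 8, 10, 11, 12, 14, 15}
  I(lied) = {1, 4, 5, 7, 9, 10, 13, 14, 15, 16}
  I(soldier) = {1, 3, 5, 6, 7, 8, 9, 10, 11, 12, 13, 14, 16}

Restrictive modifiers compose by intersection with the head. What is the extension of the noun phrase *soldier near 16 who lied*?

⟦near 16⟧ = {x : ⟨x, 16⟩ ∈ ⟦near⟧} = {1, 4, 5, 7, 8, 10, 11, 12, 13, 15, 16}
⟦who lied⟧ = ⟦lied⟧ = {1, 4, 5, 7, 9, 10, 13, 14, 15, 16}
⟦soldier⟧ = {1, 3, 5, 6, 7, 8, 9, 10, 11, 12, 13, 14, 16}
… ∩ ⟦near 16⟧ = {1, 3, 5, 6, 7, 8, 9, 10, 11, 12, 13, 14, 16} ∩ {1, 4, 5, 7, 8, 10, 11, 12, 13, 15, 16} = {1, 5, 7, 8, 10, 11, 12, 13, 16}
… ∩ ⟦who lied⟧ = {1, 5, 7, 8, 10, 11, 12, 13, 16} ∩ {1, 4, 5, 7, 9, 10, 13, 14, 15, 16} = {1, 5, 7, 10, 13, 16}
So ⟦soldier near 16 who lied⟧ = {1, 5, 7, 10, 13, 16}.

{1, 5, 7, 10, 13, 16}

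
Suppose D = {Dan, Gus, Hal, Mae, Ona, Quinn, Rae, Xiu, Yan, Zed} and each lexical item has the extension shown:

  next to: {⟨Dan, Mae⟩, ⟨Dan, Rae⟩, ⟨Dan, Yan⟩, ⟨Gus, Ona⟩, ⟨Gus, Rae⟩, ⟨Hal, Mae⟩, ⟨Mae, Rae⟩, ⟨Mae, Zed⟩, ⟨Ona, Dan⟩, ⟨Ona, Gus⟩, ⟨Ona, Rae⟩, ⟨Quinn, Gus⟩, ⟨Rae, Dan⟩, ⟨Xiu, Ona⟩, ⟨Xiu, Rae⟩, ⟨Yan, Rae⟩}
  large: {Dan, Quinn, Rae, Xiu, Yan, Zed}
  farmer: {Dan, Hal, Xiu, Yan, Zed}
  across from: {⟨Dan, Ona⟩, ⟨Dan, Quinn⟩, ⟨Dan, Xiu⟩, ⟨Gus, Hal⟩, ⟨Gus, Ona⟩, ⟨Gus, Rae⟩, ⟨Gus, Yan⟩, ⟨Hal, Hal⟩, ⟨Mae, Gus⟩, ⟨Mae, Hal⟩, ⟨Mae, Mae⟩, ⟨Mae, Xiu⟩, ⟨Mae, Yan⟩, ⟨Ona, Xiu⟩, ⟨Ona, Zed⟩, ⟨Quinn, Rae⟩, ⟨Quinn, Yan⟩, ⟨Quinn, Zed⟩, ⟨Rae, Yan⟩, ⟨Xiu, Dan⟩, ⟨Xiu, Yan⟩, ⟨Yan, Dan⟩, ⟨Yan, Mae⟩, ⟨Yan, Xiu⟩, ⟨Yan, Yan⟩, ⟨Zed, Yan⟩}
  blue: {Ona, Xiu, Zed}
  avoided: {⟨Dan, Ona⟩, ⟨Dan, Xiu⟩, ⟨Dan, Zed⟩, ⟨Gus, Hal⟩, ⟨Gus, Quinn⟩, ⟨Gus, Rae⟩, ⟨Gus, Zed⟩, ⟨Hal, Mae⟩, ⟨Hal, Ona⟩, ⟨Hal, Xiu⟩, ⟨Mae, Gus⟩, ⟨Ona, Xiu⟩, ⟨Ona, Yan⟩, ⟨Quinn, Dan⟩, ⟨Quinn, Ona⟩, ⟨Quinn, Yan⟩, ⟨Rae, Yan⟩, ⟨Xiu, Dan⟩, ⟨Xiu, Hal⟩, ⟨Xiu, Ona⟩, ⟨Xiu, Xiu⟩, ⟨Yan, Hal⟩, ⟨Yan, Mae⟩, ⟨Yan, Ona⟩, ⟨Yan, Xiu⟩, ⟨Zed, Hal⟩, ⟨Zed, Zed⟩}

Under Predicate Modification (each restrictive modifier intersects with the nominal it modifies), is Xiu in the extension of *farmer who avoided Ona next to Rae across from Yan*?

yes

⟦who avoided Ona⟧ = {x : ⟨x, Ona⟩ ∈ ⟦avoided⟧} = {Dan, Hal, Quinn, Xiu, Yan}
⟦next to Rae⟧ = {x : ⟨x, Rae⟩ ∈ ⟦next to⟧} = {Dan, Gus, Mae, Ona, Xiu, Yan}
⟦across from Yan⟧ = {x : ⟨x, Yan⟩ ∈ ⟦across from⟧} = {Gus, Mae, Quinn, Rae, Xiu, Yan, Zed}
⟦farmer⟧ = {Dan, Hal, Xiu, Yan, Zed}
… ∩ ⟦who avoided Ona⟧ = {Dan, Hal, Xiu, Yan, Zed} ∩ {Dan, Hal, Quinn, Xiu, Yan} = {Dan, Hal, Xiu, Yan}
… ∩ ⟦next to Rae⟧ = {Dan, Hal, Xiu, Yan} ∩ {Dan, Gus, Mae, Ona, Xiu, Yan} = {Dan, Xiu, Yan}
… ∩ ⟦across from Yan⟧ = {Dan, Xiu, Yan} ∩ {Gus, Mae, Quinn, Rae, Xiu, Yan, Zed} = {Xiu, Yan}
⟦farmer who avoided Ona next to Rae across from Yan⟧ = {Xiu, Yan}; Xiu ∈ this set.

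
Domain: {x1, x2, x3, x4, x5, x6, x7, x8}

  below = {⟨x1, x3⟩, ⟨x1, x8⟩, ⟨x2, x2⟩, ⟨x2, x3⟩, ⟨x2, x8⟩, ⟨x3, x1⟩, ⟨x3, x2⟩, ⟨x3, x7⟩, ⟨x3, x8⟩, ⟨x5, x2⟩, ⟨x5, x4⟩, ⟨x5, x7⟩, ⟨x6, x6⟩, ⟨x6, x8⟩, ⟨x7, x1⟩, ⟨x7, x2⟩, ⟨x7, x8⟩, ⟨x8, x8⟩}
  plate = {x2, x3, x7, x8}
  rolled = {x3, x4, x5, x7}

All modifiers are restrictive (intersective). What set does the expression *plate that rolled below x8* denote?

{x3, x7}

⟦that rolled⟧ = ⟦rolled⟧ = {x3, x4, x5, x7}
⟦below x8⟧ = {x : ⟨x, x8⟩ ∈ ⟦below⟧} = {x1, x2, x3, x6, x7, x8}
⟦plate⟧ = {x2, x3, x7, x8}
… ∩ ⟦that rolled⟧ = {x2, x3, x7, x8} ∩ {x3, x4, x5, x7} = {x3, x7}
… ∩ ⟦below x8⟧ = {x3, x7} ∩ {x1, x2, x3, x6, x7, x8} = {x3, x7}
So ⟦plate that rolled below x8⟧ = {x3, x7}.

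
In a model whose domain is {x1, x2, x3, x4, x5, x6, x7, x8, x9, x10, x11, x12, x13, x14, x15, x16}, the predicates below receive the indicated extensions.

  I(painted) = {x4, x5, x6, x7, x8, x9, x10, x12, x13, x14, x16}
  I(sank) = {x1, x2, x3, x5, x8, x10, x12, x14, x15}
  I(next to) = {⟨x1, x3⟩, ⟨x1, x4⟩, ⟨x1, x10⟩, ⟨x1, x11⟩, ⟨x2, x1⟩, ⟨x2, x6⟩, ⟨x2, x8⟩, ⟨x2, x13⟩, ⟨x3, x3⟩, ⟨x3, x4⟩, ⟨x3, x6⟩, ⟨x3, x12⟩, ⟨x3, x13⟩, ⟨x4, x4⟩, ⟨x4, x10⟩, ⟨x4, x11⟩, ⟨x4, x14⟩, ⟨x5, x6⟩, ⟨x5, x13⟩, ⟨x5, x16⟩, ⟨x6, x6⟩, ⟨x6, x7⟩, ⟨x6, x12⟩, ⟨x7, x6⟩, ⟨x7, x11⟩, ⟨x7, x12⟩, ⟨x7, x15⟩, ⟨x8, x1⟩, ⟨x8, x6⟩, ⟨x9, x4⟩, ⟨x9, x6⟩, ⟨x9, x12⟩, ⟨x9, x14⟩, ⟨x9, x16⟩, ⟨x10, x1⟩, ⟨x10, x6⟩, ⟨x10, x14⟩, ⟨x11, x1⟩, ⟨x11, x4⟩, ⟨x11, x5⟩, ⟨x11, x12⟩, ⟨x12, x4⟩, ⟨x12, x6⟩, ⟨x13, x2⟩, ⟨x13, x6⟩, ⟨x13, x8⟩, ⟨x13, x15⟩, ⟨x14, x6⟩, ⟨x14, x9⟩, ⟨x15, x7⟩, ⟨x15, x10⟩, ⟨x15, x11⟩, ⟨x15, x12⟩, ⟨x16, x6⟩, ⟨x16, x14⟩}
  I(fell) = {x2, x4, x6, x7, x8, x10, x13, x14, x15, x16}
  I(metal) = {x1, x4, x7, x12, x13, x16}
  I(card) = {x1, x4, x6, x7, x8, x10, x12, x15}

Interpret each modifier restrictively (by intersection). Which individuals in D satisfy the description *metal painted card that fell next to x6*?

{x7}

⟦that fell⟧ = ⟦fell⟧ = {x2, x4, x6, x7, x8, x10, x13, x14, x15, x16}
⟦next to x6⟧ = {x : ⟨x, x6⟩ ∈ ⟦next to⟧} = {x2, x3, x5, x6, x7, x8, x9, x10, x12, x13, x14, x16}
⟦card⟧ = {x1, x4, x6, x7, x8, x10, x12, x15}
… ∩ ⟦that fell⟧ = {x1, x4, x6, x7, x8, x10, x12, x15} ∩ {x2, x4, x6, x7, x8, x10, x13, x14, x15, x16} = {x4, x6, x7, x8, x10, x15}
… ∩ ⟦next to x6⟧ = {x4, x6, x7, x8, x10, x15} ∩ {x2, x3, x5, x6, x7, x8, x9, x10, x12, x13, x14, x16} = {x6, x7, x8, x10}
… ∩ ⟦metal⟧ = {x6, x7, x8, x10} ∩ {x1, x4, x7, x12, x13, x16} = {x7}
… ∩ ⟦painted⟧ = {x7} ∩ {x4, x5, x6, x7, x8, x9, x10, x12, x13, x14, x16} = {x7}
So ⟦metal painted card that fell next to x6⟧ = {x7}.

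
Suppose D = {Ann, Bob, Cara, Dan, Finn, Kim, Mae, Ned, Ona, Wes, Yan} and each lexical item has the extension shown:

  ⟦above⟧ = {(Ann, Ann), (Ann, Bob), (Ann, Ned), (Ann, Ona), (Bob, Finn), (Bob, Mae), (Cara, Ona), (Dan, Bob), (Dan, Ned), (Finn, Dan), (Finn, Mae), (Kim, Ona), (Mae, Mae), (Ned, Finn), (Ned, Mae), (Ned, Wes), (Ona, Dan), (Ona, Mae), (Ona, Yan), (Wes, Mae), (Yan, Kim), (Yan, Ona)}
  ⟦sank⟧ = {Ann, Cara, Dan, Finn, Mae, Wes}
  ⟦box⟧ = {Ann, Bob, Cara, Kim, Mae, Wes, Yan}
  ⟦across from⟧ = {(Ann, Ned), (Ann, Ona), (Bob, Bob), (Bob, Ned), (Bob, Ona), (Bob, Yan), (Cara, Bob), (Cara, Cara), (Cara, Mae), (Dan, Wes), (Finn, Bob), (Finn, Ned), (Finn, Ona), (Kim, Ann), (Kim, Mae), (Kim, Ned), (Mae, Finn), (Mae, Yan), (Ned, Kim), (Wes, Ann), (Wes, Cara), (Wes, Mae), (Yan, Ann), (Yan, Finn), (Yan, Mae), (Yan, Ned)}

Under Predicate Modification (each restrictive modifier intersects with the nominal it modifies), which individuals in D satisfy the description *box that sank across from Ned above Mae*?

∅

⟦that sank⟧ = ⟦sank⟧ = {Ann, Cara, Dan, Finn, Mae, Wes}
⟦across from Ned⟧ = {x : ⟨x, Ned⟩ ∈ ⟦across from⟧} = {Ann, Bob, Finn, Kim, Yan}
⟦above Mae⟧ = {x : ⟨x, Mae⟩ ∈ ⟦above⟧} = {Bob, Finn, Mae, Ned, Ona, Wes}
⟦box⟧ = {Ann, Bob, Cara, Kim, Mae, Wes, Yan}
… ∩ ⟦that sank⟧ = {Ann, Bob, Cara, Kim, Mae, Wes, Yan} ∩ {Ann, Cara, Dan, Finn, Mae, Wes} = {Ann, Cara, Mae, Wes}
… ∩ ⟦across from Ned⟧ = {Ann, Cara, Mae, Wes} ∩ {Ann, Bob, Finn, Kim, Yan} = {Ann}
… ∩ ⟦above Mae⟧ = {Ann} ∩ {Bob, Finn, Mae, Ned, Ona, Wes} = ∅
So ⟦box that sank across from Ned above Mae⟧ = ∅.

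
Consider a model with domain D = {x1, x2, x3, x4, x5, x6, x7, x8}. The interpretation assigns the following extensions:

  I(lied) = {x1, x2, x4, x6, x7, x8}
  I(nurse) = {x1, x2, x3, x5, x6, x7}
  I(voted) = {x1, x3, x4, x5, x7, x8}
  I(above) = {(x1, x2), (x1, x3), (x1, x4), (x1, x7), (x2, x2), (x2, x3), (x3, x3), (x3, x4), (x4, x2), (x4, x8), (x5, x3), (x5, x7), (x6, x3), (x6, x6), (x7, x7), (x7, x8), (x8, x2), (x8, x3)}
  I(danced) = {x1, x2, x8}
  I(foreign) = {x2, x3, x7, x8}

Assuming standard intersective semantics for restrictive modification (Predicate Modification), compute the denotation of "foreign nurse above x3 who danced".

{x2}

⟦above x3⟧ = {x : ⟨x, x3⟩ ∈ ⟦above⟧} = {x1, x2, x3, x5, x6, x8}
⟦who danced⟧ = ⟦danced⟧ = {x1, x2, x8}
⟦nurse⟧ = {x1, x2, x3, x5, x6, x7}
… ∩ ⟦above x3⟧ = {x1, x2, x3, x5, x6, x7} ∩ {x1, x2, x3, x5, x6, x8} = {x1, x2, x3, x5, x6}
… ∩ ⟦who danced⟧ = {x1, x2, x3, x5, x6} ∩ {x1, x2, x8} = {x1, x2}
… ∩ ⟦foreign⟧ = {x1, x2} ∩ {x2, x3, x7, x8} = {x2}
So ⟦foreign nurse above x3 who danced⟧ = {x2}.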